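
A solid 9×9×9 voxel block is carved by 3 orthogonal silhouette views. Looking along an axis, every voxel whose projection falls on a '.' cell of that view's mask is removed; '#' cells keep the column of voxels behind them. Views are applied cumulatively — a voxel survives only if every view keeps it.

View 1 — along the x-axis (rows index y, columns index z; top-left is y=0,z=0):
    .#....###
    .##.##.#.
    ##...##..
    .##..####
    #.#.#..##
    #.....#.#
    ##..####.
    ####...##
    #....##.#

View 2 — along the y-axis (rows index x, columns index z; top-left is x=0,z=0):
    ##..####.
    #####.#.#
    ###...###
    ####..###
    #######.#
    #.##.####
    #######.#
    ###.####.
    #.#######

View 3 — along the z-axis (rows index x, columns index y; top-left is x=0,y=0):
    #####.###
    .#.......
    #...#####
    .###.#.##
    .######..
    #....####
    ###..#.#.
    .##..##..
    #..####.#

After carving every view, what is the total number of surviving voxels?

full grid |V| = 729
  1. axis=0 (YZ plane), |mask|=43  ⇒  voxels=387
  2. axis=1 (XZ plane), |mask|=64  ⇒  voxels=314
  3. axis=2 (XY plane), |mask|=47  ⇒  voxels=184

voxel count = 184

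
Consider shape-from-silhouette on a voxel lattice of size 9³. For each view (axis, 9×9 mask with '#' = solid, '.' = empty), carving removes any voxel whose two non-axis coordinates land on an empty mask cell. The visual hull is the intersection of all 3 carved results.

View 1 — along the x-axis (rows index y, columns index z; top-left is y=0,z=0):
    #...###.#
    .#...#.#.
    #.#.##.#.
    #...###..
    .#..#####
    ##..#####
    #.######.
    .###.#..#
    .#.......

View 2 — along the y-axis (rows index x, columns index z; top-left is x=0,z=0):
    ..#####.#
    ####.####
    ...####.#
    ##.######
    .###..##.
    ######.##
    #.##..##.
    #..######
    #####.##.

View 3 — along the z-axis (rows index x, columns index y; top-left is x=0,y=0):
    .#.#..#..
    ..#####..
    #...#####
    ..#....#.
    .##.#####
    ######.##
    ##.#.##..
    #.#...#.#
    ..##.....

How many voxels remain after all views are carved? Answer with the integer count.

before carving: 729 voxels (9×9×9)
after view 1 [x-axis, 43 of 81 cells solid] → remaining = 387
after view 2 [y-axis, 59 of 81 cells solid] → remaining = 274
after view 3 [z-axis, 42 of 81 cells solid] → remaining = 145

voxel count = 145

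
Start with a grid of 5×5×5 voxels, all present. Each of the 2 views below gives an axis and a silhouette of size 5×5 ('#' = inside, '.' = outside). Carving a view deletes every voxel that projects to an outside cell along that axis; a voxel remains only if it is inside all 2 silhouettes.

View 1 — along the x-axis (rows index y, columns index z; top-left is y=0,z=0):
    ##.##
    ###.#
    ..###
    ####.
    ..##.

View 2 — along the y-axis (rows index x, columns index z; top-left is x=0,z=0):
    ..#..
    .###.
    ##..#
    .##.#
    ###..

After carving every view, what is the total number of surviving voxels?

full grid |V| = 125
step 1: project along x, AND mask (17/25) → |grid| = 85
step 2: project along y, AND mask (13/25) → |grid| = 44

44 voxels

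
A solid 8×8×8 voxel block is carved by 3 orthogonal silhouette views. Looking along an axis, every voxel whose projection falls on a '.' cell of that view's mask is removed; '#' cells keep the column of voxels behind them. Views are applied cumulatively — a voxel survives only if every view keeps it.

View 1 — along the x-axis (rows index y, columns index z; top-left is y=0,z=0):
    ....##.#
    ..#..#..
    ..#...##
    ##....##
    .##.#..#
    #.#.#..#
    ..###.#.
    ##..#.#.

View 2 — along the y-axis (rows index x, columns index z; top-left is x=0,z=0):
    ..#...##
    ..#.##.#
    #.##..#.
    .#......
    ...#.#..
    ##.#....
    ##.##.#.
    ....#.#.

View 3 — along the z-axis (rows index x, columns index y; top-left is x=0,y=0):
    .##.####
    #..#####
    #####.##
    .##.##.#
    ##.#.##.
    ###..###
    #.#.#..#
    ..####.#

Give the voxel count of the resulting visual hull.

full grid |V| = 512
carve view 1 (along x, YZ-mask fill 28/64): 224 voxels remain
carve view 2 (along y, XZ-mask fill 24/64): 82 voxels remain
carve view 3 (along z, XY-mask fill 44/64): 58 voxels remain

voxel count = 58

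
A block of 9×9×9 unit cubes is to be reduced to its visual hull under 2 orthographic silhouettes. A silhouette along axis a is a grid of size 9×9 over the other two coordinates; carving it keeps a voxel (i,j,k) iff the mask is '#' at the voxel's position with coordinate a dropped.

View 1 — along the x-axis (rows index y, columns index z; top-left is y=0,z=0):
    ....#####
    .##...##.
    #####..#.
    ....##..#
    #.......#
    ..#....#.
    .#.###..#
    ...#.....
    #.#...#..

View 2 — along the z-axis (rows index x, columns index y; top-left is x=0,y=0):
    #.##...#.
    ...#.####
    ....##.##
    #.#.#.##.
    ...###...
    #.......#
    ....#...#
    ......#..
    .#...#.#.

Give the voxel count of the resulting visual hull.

start: 9×9×9 = 729 voxels
[1] x-view keeps 31 columns → grid now 279
[2] z-view keeps 29 columns → grid now 88

voxel count = 88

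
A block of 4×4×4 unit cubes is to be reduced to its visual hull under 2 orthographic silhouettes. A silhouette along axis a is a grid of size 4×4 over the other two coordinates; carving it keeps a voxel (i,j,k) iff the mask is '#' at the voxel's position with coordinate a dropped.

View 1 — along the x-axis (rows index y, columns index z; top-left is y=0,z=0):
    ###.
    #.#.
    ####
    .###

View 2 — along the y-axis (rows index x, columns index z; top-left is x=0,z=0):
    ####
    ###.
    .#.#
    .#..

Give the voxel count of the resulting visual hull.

initial block: 4^3 = 64
step 1: project along x, AND mask (12/16) → |grid| = 48
step 2: project along y, AND mask (10/16) → |grid| = 30

voxel count = 30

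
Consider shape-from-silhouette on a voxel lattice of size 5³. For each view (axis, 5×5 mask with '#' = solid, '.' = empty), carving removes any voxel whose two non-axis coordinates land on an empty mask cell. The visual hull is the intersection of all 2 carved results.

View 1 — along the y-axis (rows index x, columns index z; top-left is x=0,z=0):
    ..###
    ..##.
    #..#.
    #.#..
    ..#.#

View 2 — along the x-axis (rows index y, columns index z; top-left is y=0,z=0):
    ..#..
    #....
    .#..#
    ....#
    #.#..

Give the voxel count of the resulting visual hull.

full grid |V| = 125
  1. axis=1 (XZ plane), |mask|=11  ⇒  voxels=55
  2. axis=0 (YZ plane), |mask|=7  ⇒  voxels=16

16 voxels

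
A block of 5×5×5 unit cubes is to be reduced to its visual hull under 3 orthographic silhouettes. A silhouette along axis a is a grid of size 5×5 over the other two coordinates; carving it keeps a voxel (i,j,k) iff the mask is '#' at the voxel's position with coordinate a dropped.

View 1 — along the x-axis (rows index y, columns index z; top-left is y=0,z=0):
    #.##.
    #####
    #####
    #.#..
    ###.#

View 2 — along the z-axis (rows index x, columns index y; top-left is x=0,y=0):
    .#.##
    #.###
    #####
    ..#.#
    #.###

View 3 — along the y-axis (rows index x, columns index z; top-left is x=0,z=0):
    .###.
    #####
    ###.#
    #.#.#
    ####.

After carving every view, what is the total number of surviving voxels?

before carving: 125 voxels (5×5×5)
after view 1 [x-axis, 19 of 25 cells solid] → remaining = 95
after view 2 [z-axis, 18 of 25 cells solid] → remaining = 67
after view 3 [y-axis, 19 of 25 cells solid] → remaining = 54

|visual hull| = 54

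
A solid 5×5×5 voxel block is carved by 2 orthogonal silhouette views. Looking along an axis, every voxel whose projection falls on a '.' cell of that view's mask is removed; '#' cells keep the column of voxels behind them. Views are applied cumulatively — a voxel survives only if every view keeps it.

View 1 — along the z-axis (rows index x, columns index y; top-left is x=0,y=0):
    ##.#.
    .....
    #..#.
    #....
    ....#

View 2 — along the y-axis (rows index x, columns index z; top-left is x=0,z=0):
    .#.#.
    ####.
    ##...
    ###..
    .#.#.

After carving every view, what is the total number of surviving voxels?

before carving: 125 voxels (5×5×5)
  1. axis=2 (XY plane), |mask|=7  ⇒  voxels=35
  2. axis=1 (XZ plane), |mask|=13  ⇒  voxels=15

remaining voxels: 15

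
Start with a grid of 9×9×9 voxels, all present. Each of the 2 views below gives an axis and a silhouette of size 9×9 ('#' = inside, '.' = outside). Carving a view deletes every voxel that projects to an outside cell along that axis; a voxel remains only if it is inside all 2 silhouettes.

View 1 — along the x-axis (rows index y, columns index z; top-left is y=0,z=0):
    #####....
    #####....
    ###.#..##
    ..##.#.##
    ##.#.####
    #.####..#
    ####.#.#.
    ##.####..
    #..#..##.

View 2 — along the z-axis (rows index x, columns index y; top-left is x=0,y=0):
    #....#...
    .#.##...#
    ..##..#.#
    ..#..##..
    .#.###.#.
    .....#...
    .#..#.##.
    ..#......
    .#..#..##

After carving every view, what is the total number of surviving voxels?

before carving: 729 voxels (9×9×9)
  1. axis=0 (YZ plane), |mask|=50  ⇒  voxels=450
  2. axis=2 (XY plane), |mask|=28  ⇒  voxels=158

|visual hull| = 158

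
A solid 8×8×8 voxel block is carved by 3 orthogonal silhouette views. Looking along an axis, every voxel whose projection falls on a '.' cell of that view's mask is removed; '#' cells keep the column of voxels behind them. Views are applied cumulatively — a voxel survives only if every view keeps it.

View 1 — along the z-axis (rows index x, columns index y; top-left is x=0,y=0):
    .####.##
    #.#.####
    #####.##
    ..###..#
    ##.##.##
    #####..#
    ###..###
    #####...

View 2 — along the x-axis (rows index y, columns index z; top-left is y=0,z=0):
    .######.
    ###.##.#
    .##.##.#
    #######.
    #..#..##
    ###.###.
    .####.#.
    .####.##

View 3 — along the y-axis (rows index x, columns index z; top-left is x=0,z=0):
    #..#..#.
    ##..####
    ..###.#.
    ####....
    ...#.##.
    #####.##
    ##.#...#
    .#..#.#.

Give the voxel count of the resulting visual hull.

full grid |V| = 512
step 1: project along z, AND mask (46/64) → |grid| = 368
step 2: project along x, AND mask (45/64) → |grid| = 256
step 3: project along y, AND mask (34/64) → |grid| = 135

voxel count = 135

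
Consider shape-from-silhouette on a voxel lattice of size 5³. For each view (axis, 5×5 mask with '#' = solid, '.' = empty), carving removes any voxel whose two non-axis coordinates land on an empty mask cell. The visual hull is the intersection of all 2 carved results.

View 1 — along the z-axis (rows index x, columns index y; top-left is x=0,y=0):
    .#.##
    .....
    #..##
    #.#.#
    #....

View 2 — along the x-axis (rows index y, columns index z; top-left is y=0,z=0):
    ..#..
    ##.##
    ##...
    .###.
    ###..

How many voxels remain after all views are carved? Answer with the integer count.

voxel count = 24

start: 5×5×5 = 125 voxels
after view 1 [z-axis, 10 of 25 cells solid] → remaining = 50
after view 2 [x-axis, 13 of 25 cells solid] → remaining = 24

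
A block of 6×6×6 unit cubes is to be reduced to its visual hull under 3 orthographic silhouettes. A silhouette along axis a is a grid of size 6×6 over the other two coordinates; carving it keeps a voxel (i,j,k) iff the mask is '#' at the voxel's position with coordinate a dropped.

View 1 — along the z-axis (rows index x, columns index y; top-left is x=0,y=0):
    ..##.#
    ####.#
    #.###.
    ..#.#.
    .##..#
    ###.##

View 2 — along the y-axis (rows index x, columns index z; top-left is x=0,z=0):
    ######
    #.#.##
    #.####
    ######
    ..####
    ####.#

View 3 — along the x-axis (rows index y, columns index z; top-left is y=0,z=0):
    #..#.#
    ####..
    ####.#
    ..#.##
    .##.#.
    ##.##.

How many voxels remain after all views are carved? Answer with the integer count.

|visual hull| = 68

full grid |V| = 216
  1. axis=2 (XY plane), |mask|=22  ⇒  voxels=132
  2. axis=1 (XZ plane), |mask|=30  ⇒  voxels=107
  3. axis=0 (YZ plane), |mask|=22  ⇒  voxels=68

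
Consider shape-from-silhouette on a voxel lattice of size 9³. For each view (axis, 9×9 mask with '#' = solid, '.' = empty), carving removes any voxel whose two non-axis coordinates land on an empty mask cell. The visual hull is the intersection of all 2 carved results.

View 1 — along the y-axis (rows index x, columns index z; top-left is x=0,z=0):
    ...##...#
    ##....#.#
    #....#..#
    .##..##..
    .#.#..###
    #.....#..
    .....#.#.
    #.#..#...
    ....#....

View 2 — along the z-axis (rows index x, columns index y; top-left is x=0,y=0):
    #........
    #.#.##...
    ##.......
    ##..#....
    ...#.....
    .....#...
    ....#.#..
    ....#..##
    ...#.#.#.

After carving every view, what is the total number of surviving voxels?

60 voxels

start: 9×9×9 = 729 voxels
[1] y-view keeps 27 columns → grid now 243
[2] z-view keeps 20 columns → grid now 60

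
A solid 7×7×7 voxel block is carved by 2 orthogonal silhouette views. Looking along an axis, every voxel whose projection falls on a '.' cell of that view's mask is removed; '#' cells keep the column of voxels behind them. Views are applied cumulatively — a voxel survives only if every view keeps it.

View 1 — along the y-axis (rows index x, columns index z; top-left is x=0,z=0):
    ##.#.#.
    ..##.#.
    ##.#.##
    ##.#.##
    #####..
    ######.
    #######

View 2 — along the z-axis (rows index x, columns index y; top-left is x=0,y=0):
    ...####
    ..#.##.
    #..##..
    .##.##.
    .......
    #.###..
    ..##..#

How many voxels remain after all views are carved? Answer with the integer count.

full grid |V| = 343
carve view 1 (along y, XZ-mask fill 35/49): 245 voxels remain
carve view 2 (along z, XY-mask fill 21/49): 105 voxels remain

voxel count = 105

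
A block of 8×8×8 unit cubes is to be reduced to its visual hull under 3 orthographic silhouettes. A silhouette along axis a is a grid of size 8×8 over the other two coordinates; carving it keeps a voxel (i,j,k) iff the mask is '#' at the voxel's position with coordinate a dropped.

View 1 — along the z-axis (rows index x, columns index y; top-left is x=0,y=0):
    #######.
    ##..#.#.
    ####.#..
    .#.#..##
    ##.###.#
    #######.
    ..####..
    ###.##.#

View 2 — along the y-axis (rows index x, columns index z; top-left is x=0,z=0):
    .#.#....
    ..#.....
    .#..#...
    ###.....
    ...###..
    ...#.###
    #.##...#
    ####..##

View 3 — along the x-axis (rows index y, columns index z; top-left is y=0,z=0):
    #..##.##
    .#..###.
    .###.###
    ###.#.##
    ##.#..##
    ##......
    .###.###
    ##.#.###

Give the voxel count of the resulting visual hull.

full grid |V| = 512
  1. axis=2 (XY plane), |mask|=43  ⇒  voxels=344
  2. axis=1 (XZ plane), |mask|=25  ⇒  voxels=138
  3. axis=0 (YZ plane), |mask|=40  ⇒  voxels=85

85 voxels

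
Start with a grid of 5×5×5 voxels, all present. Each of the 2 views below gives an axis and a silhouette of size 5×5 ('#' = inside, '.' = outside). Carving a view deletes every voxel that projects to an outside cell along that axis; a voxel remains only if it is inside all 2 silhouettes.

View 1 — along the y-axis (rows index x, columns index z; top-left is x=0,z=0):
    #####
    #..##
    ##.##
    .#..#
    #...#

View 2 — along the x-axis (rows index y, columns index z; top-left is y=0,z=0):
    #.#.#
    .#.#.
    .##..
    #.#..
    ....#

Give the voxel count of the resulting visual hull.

initial block: 5^3 = 125
step 1: project along y, AND mask (16/25) → |grid| = 80
step 2: project along x, AND mask (10/25) → |grid| = 30

remaining voxels: 30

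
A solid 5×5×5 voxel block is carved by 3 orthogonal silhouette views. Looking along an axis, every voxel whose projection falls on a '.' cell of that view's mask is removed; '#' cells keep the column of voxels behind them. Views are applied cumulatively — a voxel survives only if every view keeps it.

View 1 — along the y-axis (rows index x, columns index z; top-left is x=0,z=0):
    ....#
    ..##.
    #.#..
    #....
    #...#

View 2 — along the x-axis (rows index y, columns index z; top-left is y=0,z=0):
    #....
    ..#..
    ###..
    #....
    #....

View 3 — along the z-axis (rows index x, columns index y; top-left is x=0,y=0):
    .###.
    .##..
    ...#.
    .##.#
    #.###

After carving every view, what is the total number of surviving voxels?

start: 5×5×5 = 125 voxels
after view 1 [y-axis, 8 of 25 cells solid] → remaining = 40
after view 2 [x-axis, 7 of 25 cells solid] → remaining = 16
after view 3 [z-axis, 13 of 25 cells solid] → remaining = 9

remaining voxels: 9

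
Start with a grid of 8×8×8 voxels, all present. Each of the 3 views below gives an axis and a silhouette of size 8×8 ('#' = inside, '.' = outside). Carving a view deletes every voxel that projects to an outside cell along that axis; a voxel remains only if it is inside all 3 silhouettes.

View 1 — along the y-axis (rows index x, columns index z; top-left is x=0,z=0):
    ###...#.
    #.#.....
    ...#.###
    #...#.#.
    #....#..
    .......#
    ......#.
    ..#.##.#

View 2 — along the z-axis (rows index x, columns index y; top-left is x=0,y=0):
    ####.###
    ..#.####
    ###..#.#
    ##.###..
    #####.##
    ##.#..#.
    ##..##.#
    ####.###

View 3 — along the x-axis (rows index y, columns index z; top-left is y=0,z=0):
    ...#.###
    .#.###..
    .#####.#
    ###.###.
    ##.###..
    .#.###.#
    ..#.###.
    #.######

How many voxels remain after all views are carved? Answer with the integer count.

before carving: 512 voxels (8×8×8)
after view 1 [y-axis, 21 of 64 cells solid] → remaining = 168
after view 2 [z-axis, 45 of 64 cells solid] → remaining = 124
after view 3 [x-axis, 41 of 64 cells solid] → remaining = 77

|visual hull| = 77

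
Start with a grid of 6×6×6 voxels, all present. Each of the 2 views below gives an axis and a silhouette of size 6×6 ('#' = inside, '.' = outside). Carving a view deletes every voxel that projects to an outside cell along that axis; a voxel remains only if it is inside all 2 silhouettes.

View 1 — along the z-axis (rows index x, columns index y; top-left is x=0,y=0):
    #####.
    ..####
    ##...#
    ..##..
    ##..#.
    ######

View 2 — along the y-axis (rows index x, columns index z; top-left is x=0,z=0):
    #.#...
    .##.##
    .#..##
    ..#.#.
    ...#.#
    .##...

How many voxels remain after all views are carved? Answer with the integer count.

voxel count = 57

start: 6×6×6 = 216 voxels
carve view 1 (along z, XY-mask fill 23/36): 138 voxels remain
carve view 2 (along y, XZ-mask fill 15/36): 57 voxels remain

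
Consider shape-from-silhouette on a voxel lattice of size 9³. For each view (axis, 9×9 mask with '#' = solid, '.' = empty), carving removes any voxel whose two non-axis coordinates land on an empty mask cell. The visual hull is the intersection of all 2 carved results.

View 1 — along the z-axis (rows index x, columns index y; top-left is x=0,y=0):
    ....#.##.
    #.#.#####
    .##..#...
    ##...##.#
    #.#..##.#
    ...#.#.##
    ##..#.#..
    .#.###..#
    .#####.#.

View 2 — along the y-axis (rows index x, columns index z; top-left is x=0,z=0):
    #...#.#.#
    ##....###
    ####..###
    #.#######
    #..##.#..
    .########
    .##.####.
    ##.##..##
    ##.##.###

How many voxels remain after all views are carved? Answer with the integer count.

initial block: 9^3 = 729
  1. axis=2 (XY plane), |mask|=42  ⇒  voxels=378
  2. axis=1 (XZ plane), |mask|=55  ⇒  voxels=256

|visual hull| = 256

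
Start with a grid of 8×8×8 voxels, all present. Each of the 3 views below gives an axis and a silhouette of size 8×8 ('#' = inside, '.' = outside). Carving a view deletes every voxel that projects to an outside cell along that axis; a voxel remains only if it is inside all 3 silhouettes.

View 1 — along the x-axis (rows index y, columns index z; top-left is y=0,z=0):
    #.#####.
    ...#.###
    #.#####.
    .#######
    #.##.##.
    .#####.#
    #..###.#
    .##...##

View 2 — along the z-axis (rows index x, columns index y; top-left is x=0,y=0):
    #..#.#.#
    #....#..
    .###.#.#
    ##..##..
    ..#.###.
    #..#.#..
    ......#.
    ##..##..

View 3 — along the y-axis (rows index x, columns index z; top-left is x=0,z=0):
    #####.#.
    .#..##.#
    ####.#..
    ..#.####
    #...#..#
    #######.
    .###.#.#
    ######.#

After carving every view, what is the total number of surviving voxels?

start: 8×8×8 = 512 voxels
[1] x-view keeps 43 columns → grid now 344
[2] z-view keeps 27 columns → grid now 150
[3] y-view keeps 42 columns → grid now 99

remaining voxels: 99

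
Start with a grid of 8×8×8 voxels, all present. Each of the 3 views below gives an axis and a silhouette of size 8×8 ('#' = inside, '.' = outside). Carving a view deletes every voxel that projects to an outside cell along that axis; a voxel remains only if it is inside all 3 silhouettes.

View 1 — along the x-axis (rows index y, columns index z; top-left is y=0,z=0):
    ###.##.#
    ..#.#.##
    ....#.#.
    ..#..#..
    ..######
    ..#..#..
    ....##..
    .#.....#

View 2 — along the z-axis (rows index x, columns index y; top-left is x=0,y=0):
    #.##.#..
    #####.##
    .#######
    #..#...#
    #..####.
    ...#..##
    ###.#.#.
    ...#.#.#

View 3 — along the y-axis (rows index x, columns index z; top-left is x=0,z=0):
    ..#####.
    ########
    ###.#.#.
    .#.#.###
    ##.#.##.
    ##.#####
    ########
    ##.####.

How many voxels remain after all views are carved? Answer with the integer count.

start: 8×8×8 = 512 voxels
  1. axis=0 (YZ plane), |mask|=26  ⇒  voxels=208
  2. axis=2 (XY plane), |mask|=37  ⇒  voxels=116
  3. axis=1 (XZ plane), |mask|=49  ⇒  voxels=88

voxel count = 88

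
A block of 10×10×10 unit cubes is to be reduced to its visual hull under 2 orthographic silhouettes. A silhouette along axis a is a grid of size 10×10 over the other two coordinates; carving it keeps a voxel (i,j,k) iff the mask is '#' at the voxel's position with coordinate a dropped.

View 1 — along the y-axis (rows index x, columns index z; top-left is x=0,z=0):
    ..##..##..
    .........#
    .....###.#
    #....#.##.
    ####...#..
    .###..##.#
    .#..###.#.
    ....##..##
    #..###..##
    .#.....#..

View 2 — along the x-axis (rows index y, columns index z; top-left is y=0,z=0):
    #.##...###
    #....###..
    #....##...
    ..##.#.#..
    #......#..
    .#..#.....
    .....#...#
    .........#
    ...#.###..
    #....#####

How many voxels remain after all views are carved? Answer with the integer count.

remaining voxels: 150

before carving: 1000 voxels (10×10×10)
step 1: project along y, AND mask (41/100) → |grid| = 410
step 2: project along x, AND mask (34/100) → |grid| = 150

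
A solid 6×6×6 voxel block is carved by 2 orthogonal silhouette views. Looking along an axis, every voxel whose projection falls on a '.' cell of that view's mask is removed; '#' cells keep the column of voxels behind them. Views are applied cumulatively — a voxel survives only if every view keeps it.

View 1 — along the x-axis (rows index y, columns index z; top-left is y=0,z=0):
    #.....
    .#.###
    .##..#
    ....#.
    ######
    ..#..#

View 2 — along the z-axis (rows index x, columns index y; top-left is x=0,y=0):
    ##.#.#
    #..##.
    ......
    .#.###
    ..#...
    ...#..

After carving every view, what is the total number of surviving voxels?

initial block: 6^3 = 216
V1 x: intersect with YZ mask (17 set) -- 102 left
V2 z: intersect with XY mask (13 set) -- 33 left

33 voxels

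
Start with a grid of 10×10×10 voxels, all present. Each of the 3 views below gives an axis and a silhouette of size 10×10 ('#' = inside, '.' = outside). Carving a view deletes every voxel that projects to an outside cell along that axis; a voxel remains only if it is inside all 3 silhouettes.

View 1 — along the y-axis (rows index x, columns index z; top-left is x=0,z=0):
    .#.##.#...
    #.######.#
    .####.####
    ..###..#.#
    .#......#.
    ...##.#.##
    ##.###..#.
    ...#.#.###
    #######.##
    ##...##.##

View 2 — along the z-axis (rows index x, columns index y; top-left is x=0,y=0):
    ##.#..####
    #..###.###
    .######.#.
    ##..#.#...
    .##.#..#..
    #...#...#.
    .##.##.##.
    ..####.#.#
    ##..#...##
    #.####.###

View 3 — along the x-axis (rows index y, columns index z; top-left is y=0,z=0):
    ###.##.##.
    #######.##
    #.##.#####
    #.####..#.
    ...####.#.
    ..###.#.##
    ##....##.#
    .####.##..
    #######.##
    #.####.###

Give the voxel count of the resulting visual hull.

236 voxels

full grid |V| = 1000
after view 1 [y-axis, 58 of 100 cells solid] → remaining = 580
after view 2 [z-axis, 57 of 100 cells solid] → remaining = 342
after view 3 [x-axis, 69 of 100 cells solid] → remaining = 236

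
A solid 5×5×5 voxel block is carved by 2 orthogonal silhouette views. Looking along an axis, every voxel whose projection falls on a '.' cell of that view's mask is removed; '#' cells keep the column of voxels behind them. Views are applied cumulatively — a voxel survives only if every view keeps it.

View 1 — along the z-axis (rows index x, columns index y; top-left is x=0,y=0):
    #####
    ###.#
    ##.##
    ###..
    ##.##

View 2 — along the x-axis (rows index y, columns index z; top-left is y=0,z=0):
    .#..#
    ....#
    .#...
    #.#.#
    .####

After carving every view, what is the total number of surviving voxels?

full grid |V| = 125
  1. axis=2 (XY plane), |mask|=20  ⇒  voxels=100
  2. axis=0 (YZ plane), |mask|=11  ⇒  voxels=43

voxel count = 43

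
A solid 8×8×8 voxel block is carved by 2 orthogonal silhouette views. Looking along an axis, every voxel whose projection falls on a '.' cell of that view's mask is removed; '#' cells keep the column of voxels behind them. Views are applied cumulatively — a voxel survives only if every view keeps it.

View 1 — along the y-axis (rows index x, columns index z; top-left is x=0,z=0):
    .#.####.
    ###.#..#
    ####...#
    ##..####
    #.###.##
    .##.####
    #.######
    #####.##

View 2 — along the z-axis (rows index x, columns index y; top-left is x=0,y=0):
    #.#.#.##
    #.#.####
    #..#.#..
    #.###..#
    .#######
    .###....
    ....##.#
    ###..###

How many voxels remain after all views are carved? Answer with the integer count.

initial block: 8^3 = 512
V1 y: intersect with XZ mask (47 set) -- 376 left
V2 z: intersect with XY mask (38 set) -- 223 left

223 voxels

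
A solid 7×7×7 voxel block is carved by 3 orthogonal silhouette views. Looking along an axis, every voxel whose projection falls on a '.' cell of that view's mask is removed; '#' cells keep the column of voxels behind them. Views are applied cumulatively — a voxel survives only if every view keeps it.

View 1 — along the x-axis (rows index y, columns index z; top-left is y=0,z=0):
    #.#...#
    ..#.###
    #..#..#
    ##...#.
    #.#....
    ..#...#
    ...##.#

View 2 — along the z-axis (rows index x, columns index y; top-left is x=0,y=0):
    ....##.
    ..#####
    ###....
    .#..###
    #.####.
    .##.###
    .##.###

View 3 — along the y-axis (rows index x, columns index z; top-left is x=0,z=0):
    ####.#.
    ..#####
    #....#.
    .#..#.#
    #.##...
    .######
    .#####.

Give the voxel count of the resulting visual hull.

initial block: 7^3 = 343
after view 1 [x-axis, 20 of 49 cells solid] → remaining = 140
after view 2 [z-axis, 29 of 49 cells solid] → remaining = 79
after view 3 [y-axis, 29 of 49 cells solid] → remaining = 48

|visual hull| = 48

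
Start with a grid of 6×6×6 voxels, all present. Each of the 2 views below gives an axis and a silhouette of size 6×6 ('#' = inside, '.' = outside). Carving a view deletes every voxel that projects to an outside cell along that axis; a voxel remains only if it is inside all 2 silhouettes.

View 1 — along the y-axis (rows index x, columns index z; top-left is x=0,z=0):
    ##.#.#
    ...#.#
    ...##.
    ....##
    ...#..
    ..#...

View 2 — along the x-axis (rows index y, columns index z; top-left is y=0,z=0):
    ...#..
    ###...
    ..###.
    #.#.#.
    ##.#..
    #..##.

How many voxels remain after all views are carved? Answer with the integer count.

voxel count = 31

initial block: 6^3 = 216
after view 1 [y-axis, 12 of 36 cells solid] → remaining = 72
after view 2 [x-axis, 16 of 36 cells solid] → remaining = 31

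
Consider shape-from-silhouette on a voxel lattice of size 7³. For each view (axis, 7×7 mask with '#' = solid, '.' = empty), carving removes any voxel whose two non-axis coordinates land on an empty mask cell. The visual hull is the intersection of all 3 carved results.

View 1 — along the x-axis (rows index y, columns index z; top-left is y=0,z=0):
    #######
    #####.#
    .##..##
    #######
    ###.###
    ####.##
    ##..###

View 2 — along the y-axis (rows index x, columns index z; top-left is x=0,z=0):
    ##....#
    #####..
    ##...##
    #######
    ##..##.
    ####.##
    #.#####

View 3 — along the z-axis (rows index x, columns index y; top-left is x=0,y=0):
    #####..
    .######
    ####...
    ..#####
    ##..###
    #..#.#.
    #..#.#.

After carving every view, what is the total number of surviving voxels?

remaining voxels: 132

initial block: 7^3 = 343
after view 1 [x-axis, 41 of 49 cells solid] → remaining = 287
after view 2 [y-axis, 35 of 49 cells solid] → remaining = 209
after view 3 [z-axis, 31 of 49 cells solid] → remaining = 132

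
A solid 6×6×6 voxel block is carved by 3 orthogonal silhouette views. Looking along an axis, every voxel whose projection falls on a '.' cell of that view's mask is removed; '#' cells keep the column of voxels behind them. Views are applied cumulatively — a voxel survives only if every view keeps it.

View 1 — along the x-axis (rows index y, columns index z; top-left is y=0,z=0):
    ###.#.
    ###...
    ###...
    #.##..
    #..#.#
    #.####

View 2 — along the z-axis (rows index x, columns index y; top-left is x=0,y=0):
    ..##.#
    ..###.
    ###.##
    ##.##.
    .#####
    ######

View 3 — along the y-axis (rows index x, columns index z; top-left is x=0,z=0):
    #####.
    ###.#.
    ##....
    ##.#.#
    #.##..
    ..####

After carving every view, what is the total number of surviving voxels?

|visual hull| = 57

initial block: 6^3 = 216
step 1: project along x, AND mask (21/36) → |grid| = 126
step 2: project along z, AND mask (26/36) → |grid| = 89
step 3: project along y, AND mask (22/36) → |grid| = 57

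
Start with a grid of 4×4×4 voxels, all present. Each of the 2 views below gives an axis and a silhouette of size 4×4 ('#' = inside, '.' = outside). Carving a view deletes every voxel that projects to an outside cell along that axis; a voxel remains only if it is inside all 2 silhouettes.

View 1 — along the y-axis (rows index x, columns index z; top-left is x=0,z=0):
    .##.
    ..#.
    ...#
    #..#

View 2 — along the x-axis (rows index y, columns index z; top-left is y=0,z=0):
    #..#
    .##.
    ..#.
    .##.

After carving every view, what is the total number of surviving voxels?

remaining voxels: 11

full grid |V| = 64
carve view 1 (along y, XZ-mask fill 6/16): 24 voxels remain
carve view 2 (along x, YZ-mask fill 7/16): 11 voxels remain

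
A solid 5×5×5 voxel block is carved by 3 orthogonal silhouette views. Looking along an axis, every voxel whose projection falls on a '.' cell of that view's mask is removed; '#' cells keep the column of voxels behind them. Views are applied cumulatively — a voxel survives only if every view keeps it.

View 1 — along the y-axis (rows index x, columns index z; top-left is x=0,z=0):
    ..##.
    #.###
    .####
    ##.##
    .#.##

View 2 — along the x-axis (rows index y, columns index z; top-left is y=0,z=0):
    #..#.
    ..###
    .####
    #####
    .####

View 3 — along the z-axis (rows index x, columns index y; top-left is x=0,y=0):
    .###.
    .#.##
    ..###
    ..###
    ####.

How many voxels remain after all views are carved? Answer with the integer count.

voxel count = 47

initial block: 5^3 = 125
V1 y: intersect with XZ mask (17 set) -- 85 left
V2 x: intersect with YZ mask (18 set) -- 66 left
V3 z: intersect with XY mask (16 set) -- 47 left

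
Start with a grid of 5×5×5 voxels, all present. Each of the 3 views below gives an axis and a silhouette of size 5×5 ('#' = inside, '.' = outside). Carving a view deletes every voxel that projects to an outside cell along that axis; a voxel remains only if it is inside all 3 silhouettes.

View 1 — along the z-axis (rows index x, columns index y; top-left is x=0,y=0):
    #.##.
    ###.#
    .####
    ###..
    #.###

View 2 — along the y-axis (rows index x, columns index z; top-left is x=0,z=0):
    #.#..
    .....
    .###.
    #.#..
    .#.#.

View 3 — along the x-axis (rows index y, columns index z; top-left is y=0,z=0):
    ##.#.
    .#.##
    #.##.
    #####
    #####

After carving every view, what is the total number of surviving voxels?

full grid |V| = 125
after view 1 [z-axis, 18 of 25 cells solid] → remaining = 90
after view 2 [y-axis, 9 of 25 cells solid] → remaining = 32
after view 3 [x-axis, 19 of 25 cells solid] → remaining = 25

remaining voxels: 25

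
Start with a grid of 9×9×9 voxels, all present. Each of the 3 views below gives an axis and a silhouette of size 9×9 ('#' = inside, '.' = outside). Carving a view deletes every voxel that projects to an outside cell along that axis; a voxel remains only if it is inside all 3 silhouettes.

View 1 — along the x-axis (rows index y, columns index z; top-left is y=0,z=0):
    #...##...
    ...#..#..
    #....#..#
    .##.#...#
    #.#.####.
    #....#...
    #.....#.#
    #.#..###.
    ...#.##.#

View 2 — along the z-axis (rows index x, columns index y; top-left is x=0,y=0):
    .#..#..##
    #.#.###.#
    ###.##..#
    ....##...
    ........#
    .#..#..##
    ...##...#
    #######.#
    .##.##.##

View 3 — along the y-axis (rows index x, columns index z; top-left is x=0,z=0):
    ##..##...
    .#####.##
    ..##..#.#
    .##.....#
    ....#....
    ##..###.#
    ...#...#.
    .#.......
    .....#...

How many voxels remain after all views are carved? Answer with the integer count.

47 voxels

initial block: 9^3 = 729
carve view 1 (along x, YZ-mask fill 32/81): 288 voxels remain
carve view 2 (along z, XY-mask fill 40/81): 150 voxels remain
carve view 3 (along y, XZ-mask fill 29/81): 47 voxels remain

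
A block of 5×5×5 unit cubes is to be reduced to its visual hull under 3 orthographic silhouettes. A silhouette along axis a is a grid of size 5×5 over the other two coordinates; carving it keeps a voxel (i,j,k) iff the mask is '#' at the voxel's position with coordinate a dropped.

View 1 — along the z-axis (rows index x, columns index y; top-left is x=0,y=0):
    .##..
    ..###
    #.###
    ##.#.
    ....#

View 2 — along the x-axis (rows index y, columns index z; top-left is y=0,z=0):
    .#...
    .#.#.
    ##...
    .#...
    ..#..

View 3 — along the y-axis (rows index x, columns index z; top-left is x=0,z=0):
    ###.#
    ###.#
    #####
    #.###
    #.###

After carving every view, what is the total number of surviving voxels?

start: 5×5×5 = 125 voxels
step 1: project along z, AND mask (13/25) → |grid| = 65
step 2: project along x, AND mask (7/25) → |grid| = 18
step 3: project along y, AND mask (21/25) → |grid| = 14

voxel count = 14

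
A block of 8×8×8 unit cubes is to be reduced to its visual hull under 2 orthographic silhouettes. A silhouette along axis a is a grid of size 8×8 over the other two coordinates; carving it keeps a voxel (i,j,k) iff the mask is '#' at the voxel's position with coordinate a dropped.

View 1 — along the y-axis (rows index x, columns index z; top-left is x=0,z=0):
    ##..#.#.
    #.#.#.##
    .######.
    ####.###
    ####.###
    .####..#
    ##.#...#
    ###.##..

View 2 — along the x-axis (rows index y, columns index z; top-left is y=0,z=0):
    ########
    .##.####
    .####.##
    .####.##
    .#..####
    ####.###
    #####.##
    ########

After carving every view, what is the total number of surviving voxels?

remaining voxels: 287

full grid |V| = 512
[1] y-view keeps 43 columns → grid now 344
[2] x-view keeps 53 columns → grid now 287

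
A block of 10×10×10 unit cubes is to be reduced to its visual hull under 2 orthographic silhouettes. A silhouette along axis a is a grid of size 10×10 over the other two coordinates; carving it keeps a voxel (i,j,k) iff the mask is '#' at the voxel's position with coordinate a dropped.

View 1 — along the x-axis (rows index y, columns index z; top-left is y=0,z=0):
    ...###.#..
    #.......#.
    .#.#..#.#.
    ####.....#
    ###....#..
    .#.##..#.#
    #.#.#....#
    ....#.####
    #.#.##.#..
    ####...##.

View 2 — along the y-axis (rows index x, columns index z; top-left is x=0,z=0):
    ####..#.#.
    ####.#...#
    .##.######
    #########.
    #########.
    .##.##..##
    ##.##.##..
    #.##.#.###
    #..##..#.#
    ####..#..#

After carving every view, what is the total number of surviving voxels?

|visual hull| = 306

start: 10×10×10 = 1000 voxels
[1] x-view keeps 44 columns → grid now 440
[2] y-view keeps 68 columns → grid now 306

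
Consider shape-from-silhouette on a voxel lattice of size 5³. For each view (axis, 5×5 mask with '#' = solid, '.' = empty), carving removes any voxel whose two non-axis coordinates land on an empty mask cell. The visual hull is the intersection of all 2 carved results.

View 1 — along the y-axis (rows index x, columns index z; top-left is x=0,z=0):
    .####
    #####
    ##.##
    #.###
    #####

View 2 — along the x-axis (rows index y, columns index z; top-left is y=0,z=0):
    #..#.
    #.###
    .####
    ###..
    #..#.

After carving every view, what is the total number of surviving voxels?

initial block: 5^3 = 125
  1. axis=1 (XZ plane), |mask|=22  ⇒  voxels=110
  2. axis=0 (YZ plane), |mask|=15  ⇒  voxels=66

66 voxels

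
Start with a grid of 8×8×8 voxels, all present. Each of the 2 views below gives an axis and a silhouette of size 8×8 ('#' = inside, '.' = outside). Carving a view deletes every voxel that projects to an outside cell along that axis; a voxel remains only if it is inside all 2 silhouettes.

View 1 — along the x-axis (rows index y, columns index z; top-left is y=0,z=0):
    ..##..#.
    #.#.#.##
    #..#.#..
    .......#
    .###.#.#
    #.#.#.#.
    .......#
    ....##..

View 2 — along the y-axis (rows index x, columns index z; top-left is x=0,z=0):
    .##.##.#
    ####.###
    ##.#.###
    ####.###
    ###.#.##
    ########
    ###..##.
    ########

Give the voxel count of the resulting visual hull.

initial block: 8^3 = 512
after view 1 [x-axis, 24 of 64 cells solid] → remaining = 192
after view 2 [y-axis, 52 of 64 cells solid] → remaining = 154

remaining voxels: 154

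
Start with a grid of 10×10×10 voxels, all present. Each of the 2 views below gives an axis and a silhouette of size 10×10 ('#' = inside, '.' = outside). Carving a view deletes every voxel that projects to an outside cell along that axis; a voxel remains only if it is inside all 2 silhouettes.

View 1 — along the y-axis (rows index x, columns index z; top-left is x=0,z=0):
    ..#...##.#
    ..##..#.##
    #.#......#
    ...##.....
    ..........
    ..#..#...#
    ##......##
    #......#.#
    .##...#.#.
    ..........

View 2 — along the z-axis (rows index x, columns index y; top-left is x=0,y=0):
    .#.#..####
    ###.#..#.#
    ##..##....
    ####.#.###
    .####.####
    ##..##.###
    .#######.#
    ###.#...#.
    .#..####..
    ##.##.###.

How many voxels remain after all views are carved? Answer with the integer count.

voxel count = 170

full grid |V| = 1000
step 1: project along y, AND mask (28/100) → |grid| = 280
step 2: project along z, AND mask (64/100) → |grid| = 170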